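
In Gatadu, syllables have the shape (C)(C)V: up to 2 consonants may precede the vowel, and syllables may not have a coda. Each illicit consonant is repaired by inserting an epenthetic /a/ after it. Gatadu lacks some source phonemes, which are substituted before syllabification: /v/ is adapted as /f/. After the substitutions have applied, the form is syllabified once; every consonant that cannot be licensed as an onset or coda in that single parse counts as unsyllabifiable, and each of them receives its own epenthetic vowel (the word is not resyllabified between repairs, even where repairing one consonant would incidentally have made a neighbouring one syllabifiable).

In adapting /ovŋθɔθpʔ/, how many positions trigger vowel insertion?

After substitution the input is /ofŋθɔθpʔ/.
The unsyllabifiable consonants are /f/, /θ/, /p/, /ʔ/; each receives one epenthetic vowel.

4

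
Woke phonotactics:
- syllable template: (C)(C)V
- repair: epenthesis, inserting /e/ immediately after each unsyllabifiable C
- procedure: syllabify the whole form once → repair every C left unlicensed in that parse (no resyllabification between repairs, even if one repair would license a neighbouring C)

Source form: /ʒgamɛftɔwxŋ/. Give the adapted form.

ʒgamɛftɔwexeŋe

The consonants /w/, /x/, /ŋ/ cannot be parsed into a legal (C)(C)V syllable (no codas are permitted; onsets may contain at most 2 consonants).
Inserting the epenthetic vowel yields /w/ → /we/, /x/ → /xe/, /ŋ/ → /ŋe/.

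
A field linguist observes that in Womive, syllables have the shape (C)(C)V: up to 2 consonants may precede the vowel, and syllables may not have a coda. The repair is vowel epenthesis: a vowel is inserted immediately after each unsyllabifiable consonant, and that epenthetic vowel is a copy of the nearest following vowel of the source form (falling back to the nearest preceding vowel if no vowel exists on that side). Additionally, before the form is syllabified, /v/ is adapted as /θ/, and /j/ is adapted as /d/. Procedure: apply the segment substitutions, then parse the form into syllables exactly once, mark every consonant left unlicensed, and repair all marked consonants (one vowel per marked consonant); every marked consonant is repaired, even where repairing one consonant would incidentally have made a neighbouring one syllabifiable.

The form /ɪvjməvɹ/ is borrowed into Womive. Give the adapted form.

ɪθədməθəɹə

Substitution: /v/ → /θ/, /j/ → /d/, giving /ɪθdməθɹ/.
Syllabifying with onset maximization leaves /θ/, /θ/, /ɹ/ stranded (no codas are permitted; onsets may contain at most 2 consonants).
Each unlicensed consonant becomes the onset of a new syllable: /θ/ → /θə/, /θ/ → /θə/, /ɹ/ → /ɹə/.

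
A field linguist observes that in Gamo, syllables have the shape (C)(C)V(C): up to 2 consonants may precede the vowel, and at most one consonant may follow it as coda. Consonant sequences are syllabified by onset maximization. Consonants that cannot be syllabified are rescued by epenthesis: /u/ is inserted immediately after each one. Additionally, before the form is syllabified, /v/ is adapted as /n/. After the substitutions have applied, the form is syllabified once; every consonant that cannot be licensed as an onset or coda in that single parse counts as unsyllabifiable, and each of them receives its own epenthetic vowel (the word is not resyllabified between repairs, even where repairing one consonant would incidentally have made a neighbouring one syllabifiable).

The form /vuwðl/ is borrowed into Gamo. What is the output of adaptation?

Substitution: /v/ → /n/, giving /nuwðl/.
Under (C)(C)V(C), the unsyllabifiable consonants are /ð/, /l/ (at most one coda consonant is licensed; onsets may contain at most 2 consonants).
Each unlicensed consonant becomes the onset of a new syllable: /ð/ → /ðu/, /l/ → /lu/.

nuwðulu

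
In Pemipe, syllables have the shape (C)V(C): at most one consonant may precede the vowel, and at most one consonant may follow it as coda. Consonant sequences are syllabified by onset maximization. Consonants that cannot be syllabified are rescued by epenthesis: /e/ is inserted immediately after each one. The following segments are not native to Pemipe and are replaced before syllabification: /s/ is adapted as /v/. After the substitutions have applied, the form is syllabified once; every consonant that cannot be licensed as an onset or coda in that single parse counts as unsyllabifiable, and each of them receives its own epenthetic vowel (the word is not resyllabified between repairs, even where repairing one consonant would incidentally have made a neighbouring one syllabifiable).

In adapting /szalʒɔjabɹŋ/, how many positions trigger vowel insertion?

3

After substitution the input is /vzalʒɔjabɹŋ/.
The unsyllabifiable consonants are /v/, /ɹ/, /ŋ/; each receives one epenthetic vowel.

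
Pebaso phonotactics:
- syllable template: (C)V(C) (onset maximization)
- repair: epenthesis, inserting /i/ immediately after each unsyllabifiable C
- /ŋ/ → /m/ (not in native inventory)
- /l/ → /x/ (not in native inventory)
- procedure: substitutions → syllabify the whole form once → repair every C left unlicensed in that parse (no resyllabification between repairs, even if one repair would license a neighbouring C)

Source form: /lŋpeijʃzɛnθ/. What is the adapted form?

Substitution: /l/ → /x/, /ŋ/ → /m/, giving /xmpeijʃzɛnθ/.
The consonants /x/, /m/, /ʃ/, /θ/ cannot be parsed into a legal (C)V(C) syllable (at most one coda consonant is licensed; onsets are limited to one consonant).
Each unlicensed consonant becomes the onset of a new syllable: /x/ → /xi/, /m/ → /mi/, /ʃ/ → /ʃi/, /θ/ → /θi/.

ximipeijʃizɛnθi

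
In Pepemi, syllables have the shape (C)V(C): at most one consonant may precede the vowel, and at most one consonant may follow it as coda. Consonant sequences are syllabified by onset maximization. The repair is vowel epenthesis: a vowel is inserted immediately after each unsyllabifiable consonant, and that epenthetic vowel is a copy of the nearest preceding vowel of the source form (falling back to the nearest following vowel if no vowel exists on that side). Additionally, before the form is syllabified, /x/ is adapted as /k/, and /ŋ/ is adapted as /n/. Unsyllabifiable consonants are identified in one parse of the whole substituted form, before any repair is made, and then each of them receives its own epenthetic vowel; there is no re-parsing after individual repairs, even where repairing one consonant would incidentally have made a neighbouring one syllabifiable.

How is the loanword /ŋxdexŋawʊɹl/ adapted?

Substitution: /ŋ/ → /n/, /x/ → /k/, giving /nkdeknawʊɹl/.
The consonants /n/, /k/, /l/ cannot be parsed into a legal (C)V(C) syllable (at most one coda consonant is licensed; onsets are limited to one consonant).
Epenthesis after each stranded consonant: /n/ → /ne/, /k/ → /ke/, /l/ → /lʊ/.

nekedeknawʊɹlʊ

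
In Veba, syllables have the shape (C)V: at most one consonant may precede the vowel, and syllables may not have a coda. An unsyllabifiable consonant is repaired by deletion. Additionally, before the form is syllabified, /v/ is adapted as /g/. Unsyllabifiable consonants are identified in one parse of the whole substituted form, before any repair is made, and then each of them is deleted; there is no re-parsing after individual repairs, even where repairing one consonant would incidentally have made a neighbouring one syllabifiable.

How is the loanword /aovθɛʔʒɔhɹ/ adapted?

aoθɛʒɔ

Substitution: /v/ → /g/, giving /aogθɛʔʒɔhɹ/.
The consonants /g/, /ʔ/, /h/, /ɹ/ cannot be parsed into a legal (C)V syllable (no codas are permitted; onsets are limited to one consonant).
Deleting the stranded consonants removes /g/, /ʔ/, /h/, /ɹ/.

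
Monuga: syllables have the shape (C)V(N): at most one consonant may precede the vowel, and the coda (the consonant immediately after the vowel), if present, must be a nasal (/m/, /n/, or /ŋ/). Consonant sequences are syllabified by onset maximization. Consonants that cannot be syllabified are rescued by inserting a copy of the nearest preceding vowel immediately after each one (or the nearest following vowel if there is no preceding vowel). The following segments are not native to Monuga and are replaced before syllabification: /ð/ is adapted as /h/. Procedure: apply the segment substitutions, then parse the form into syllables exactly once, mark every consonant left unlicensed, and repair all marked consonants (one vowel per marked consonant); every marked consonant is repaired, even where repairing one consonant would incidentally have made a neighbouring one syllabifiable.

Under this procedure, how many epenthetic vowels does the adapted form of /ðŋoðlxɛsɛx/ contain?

After substitution the input is /hŋohlxɛsɛx/.
The unsyllabifiable consonants are /h/, /h/, /l/, /x/; each receives one epenthetic vowel.

4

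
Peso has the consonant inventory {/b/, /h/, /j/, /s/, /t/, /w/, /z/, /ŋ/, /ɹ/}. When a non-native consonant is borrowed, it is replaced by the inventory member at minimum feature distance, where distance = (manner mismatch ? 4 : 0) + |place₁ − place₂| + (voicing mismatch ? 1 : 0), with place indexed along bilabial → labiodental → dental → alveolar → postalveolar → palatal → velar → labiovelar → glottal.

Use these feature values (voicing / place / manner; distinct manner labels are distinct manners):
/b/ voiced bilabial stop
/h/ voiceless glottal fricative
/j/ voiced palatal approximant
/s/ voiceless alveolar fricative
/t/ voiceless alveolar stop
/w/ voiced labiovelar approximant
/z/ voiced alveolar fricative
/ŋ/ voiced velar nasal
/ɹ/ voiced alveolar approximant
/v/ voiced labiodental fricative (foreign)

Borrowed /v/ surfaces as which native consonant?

/z/ is closest: same manner (fricative), place distance 2 (labiodental→alveolar), same voicing; total 2. Next closest is /s/ at distance 3.

z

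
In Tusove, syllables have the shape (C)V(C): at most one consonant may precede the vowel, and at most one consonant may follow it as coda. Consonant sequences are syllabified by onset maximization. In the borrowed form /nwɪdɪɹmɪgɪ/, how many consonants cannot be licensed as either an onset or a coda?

Syllabifying with onset maximization leaves /n/ stranded (at most one coda consonant is licensed; onsets are limited to one consonant).

1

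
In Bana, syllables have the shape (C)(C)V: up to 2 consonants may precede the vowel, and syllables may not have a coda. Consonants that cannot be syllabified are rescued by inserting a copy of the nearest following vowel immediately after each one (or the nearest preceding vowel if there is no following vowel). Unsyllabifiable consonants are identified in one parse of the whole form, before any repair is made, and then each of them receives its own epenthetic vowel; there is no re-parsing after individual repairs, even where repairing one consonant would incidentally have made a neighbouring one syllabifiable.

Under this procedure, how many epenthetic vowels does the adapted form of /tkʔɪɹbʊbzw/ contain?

The unsyllabifiable consonants are /t/, /b/, /z/, /w/; each receives one epenthetic vowel.

4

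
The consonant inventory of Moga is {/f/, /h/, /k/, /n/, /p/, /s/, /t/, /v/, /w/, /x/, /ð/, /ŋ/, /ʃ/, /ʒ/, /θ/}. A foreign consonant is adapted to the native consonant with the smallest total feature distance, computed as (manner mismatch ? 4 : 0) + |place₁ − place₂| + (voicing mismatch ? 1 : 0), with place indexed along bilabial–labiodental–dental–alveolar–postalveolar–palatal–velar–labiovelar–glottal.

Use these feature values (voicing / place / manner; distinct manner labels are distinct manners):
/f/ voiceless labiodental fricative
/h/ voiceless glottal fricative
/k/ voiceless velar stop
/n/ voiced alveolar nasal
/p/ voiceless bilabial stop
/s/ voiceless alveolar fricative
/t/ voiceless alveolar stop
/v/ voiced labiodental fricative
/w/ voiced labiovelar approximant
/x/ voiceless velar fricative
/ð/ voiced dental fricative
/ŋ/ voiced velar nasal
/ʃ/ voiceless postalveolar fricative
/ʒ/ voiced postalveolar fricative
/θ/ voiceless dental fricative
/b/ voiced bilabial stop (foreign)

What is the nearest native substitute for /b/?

p

/p/ is closest: same manner (stop), place distance 0 (bilabial→bilabial), voicing differs (+1); total 1. Next closest is /t/ at distance 4.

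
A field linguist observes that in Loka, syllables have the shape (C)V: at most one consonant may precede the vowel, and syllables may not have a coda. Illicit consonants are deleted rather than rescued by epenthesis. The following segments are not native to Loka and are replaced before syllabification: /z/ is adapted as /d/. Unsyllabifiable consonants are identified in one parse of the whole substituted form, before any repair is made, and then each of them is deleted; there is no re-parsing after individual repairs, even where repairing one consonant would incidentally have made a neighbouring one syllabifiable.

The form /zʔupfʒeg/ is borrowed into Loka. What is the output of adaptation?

ʔuʒe

Substitution: /z/ → /d/, giving /dʔupfʒeg/.
Syllabifying with onset maximization leaves /d/, /p/, /f/, /g/ stranded (no codas are permitted; onsets are limited to one consonant).
Deleting the stranded consonants removes /d/, /p/, /f/, /g/.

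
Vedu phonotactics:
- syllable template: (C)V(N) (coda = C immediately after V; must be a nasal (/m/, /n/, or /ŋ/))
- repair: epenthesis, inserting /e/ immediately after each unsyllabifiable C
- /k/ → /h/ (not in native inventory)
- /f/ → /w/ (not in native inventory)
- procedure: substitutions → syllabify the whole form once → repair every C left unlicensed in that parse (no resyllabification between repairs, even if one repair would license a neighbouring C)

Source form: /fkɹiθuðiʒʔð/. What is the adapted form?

weheɹiθuðiʒeʔeðe

Substitution: /f/ → /w/, /k/ → /h/, giving /whɹiθuðiʒʔð/.
Under (C)V(N), the unsyllabifiable consonants are /w/, /h/, /ʒ/, /ʔ/, /ð/ (only a nasal (/m/, /n/, or /ŋ/) is licensed in coda position; onsets are limited to one consonant).
Epenthesis after each stranded consonant: /w/ → /we/, /h/ → /he/, /ʒ/ → /ʒe/, /ʔ/ → /ʔe/, /ð/ → /ðe/.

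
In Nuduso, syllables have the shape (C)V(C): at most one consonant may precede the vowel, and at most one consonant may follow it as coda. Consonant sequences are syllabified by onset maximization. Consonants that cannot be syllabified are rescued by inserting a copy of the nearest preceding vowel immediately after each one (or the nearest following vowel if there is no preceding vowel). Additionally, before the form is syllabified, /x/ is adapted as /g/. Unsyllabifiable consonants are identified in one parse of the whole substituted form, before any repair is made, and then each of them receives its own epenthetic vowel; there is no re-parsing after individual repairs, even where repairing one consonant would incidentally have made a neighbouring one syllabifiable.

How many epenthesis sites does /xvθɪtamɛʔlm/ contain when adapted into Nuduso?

After substitution the input is /gvθɪtamɛʔlm/.
The unsyllabifiable consonants are /g/, /v/, /l/, /m/; each receives one epenthetic vowel.

4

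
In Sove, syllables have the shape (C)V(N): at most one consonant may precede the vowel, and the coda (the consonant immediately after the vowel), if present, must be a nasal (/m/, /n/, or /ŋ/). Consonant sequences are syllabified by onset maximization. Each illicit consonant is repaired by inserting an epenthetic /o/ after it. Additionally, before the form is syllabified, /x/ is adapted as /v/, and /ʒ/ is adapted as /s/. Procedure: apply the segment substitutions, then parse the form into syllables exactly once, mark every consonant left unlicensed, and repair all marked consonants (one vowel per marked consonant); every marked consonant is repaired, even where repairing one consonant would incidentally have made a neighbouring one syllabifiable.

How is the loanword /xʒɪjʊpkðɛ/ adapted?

Substitution: /x/ → /v/, /ʒ/ → /s/, giving /vsɪjʊpkðɛ/.
Syllabifying with onset maximization leaves /v/, /p/, /k/ stranded (only a nasal (/m/, /n/, or /ŋ/) is licensed in coda position; onsets are limited to one consonant).
Each unlicensed consonant becomes the onset of a new syllable: /v/ → /vo/, /p/ → /po/, /k/ → /ko/.

vosɪjʊpokoðɛ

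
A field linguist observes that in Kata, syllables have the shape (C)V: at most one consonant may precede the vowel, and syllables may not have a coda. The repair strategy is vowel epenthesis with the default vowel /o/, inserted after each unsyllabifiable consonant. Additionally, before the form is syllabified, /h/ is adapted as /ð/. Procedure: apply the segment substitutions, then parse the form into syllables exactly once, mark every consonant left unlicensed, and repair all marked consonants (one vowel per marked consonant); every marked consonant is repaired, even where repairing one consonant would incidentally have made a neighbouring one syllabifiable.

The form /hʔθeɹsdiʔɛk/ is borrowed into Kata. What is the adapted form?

Substitution: /h/ → /ð/, giving /ðʔθeɹsdiʔɛk/.
Syllabifying with onset maximization leaves /ð/, /ʔ/, /ɹ/, /s/, /k/ stranded (no codas are permitted; onsets are limited to one consonant).
Each unlicensed consonant becomes the onset of a new syllable: /ð/ → /ðo/, /ʔ/ → /ʔo/, /ɹ/ → /ɹo/, /s/ → /so/, /k/ → /ko/.

ðoʔoθeɹosodiʔɛko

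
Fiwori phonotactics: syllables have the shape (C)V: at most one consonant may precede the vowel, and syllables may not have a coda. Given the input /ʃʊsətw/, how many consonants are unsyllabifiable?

2

The consonants /t/, /w/ cannot be parsed into a legal (C)V syllable (no codas are permitted; onsets are limited to one consonant).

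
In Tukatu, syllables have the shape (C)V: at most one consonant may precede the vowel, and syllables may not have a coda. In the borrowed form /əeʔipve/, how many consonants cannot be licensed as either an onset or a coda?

1

Under (C)V, the unsyllabifiable consonants are /p/ (no codas are permitted; onsets are limited to one consonant).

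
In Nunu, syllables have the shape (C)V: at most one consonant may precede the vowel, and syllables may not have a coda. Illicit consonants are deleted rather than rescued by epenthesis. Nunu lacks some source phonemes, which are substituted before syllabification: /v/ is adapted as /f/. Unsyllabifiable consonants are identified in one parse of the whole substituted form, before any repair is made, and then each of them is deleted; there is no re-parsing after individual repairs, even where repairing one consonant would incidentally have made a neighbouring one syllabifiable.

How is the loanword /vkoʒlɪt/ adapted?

kolɪ

Substitution: /v/ → /f/, giving /fkoʒlɪt/.
Under (C)V, the unsyllabifiable consonants are /f/, /ʒ/, /t/ (no codas are permitted; onsets are limited to one consonant).
Each unlicensed consonant is deleted: /f/, /ʒ/, /t/.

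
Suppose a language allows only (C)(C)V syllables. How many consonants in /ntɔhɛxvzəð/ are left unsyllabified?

2

The consonants /x/, /ð/ cannot be parsed into a legal (C)(C)V syllable (no codas are permitted; onsets may contain at most 2 consonants).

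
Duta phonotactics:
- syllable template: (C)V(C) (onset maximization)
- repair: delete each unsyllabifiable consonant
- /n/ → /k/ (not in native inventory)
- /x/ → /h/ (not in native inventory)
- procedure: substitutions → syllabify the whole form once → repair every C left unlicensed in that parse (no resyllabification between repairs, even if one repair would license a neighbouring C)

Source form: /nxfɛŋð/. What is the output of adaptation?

Substitution: /n/ → /k/, /x/ → /h/, giving /khfɛŋð/.
Syllabifying with onset maximization leaves /k/, /h/, /ð/ stranded (at most one coda consonant is licensed; onsets are limited to one consonant).
Each unlicensed consonant is deleted: /k/, /h/, /ð/.

fɛŋ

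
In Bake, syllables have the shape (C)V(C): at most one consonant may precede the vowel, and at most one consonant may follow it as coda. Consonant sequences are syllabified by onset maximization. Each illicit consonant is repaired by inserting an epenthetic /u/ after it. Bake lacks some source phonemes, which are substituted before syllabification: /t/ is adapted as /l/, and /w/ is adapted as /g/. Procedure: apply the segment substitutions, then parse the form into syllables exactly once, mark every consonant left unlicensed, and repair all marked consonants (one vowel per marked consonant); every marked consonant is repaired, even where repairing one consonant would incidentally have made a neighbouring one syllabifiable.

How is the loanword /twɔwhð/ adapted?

Substitution: /t/ → /l/, /w/ → /g/, giving /lgɔghð/.
The consonants /l/, /h/, /ð/ cannot be parsed into a legal (C)V(C) syllable (at most one coda consonant is licensed; onsets are limited to one consonant).
Epenthesis after each stranded consonant: /l/ → /lu/, /h/ → /hu/, /ð/ → /ðu/.

lugɔghuðu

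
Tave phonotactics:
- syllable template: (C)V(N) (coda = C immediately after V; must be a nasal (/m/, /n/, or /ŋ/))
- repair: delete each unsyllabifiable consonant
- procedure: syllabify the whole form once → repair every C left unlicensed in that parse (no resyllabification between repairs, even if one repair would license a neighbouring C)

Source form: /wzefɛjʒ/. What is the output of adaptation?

The consonants /w/, /j/, /ʒ/ cannot be parsed into a legal (C)V(N) syllable (only a nasal (/m/, /n/, or /ŋ/) is licensed in coda position; onsets are limited to one consonant).
Deleting the stranded consonants removes /w/, /j/, /ʒ/.

zefɛ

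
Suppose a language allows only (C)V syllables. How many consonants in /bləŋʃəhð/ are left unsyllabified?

4

The consonants /b/, /ŋ/, /h/, /ð/ cannot be parsed into a legal (C)V syllable (no codas are permitted; onsets are limited to one consonant).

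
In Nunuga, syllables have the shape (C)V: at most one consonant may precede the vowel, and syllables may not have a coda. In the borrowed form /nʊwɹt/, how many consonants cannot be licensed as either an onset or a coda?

3

Syllabifying with onset maximization leaves /w/, /ɹ/, /t/ stranded (no codas are permitted; onsets are limited to one consonant).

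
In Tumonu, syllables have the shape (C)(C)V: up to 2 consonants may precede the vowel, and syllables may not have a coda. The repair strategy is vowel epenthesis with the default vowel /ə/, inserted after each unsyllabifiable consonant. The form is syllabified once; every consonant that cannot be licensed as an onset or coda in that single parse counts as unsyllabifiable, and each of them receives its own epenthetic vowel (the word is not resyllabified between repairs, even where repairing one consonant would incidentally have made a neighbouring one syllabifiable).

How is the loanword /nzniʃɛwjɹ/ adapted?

nəzniʃɛwəjəɹə

Under (C)(C)V, the unsyllabifiable consonants are /n/, /w/, /j/, /ɹ/ (no codas are permitted; onsets may contain at most 2 consonants).
Each unlicensed consonant becomes the onset of a new syllable: /n/ → /nə/, /w/ → /wə/, /j/ → /jə/, /ɹ/ → /ɹə/.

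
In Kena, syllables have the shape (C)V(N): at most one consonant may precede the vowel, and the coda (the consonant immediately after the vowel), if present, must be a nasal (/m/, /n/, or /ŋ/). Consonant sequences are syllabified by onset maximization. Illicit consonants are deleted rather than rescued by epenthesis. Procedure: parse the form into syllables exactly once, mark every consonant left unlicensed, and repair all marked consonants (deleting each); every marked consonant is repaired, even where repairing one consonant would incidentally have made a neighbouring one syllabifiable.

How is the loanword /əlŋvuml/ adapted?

əvum

The consonants /l/, /ŋ/, /l/ cannot be parsed into a legal (C)V(N) syllable (only a nasal (/m/, /n/, or /ŋ/) is licensed in coda position; onsets are limited to one consonant).
Deleting the stranded consonants removes /l/, /ŋ/, /l/.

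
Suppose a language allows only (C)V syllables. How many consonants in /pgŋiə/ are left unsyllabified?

2

The consonants /p/, /g/ cannot be parsed into a legal (C)V syllable (no codas are permitted; onsets are limited to one consonant).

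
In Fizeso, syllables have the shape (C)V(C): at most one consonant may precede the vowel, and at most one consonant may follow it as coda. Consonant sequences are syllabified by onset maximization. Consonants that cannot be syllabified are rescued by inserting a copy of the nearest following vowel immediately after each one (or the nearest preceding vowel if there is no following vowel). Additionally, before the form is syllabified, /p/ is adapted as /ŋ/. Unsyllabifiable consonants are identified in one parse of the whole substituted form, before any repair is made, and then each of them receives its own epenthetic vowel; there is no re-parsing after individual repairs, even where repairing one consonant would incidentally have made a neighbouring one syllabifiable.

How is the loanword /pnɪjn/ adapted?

Substitution: /p/ → /ŋ/, giving /ŋnɪjn/.
Under (C)V(C), the unsyllabifiable consonants are /ŋ/, /n/ (at most one coda consonant is licensed; onsets are limited to one consonant).
Each unlicensed consonant becomes the onset of a new syllable: /ŋ/ → /ŋɪ/, /n/ → /nɪ/.

ŋɪnɪjnɪ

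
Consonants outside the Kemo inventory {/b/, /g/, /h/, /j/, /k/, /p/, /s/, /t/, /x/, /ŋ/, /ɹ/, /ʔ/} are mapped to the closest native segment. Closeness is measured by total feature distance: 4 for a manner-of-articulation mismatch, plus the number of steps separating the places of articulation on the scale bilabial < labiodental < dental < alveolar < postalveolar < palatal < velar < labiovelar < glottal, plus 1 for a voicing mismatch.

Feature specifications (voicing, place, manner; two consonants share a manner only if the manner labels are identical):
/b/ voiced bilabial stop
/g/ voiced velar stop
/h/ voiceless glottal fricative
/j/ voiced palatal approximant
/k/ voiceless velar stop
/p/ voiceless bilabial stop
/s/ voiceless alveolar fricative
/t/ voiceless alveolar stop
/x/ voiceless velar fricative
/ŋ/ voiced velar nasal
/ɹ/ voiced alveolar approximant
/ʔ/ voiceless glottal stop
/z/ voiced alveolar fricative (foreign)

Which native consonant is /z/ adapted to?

s

/s/ is closest: same manner (fricative), place distance 0 (alveolar→alveolar), voicing differs (+1); total 1. Next closest is /x/ at distance 4.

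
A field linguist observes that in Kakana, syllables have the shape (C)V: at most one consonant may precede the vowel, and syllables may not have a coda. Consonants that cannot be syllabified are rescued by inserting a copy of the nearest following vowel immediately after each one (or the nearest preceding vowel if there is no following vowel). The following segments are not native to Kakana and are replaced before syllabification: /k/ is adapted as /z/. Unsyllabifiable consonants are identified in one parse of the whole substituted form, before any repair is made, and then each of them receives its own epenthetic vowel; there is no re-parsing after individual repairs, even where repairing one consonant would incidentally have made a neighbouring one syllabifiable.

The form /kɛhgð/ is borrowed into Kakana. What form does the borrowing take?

Substitution: /k/ → /z/, giving /zɛhgð/.
Syllabifying with onset maximization leaves /h/, /g/, /ð/ stranded (no codas are permitted; onsets are limited to one consonant).
Epenthesis after each stranded consonant: /h/ → /hɛ/, /g/ → /gɛ/, /ð/ → /ðɛ/.

zɛhɛgɛðɛ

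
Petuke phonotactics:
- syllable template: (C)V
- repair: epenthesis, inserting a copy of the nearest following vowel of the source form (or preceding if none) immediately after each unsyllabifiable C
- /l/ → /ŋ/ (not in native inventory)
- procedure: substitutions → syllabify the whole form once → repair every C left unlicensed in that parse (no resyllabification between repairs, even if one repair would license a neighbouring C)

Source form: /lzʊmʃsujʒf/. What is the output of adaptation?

Substitution: /l/ → /ŋ/, giving /ŋzʊmʃsujʒf/.
Under (C)V, the unsyllabifiable consonants are /ŋ/, /m/, /ʃ/, /j/, /ʒ/, /f/ (no codas are permitted; onsets are limited to one consonant).
Each unlicensed consonant becomes the onset of a new syllable: /ŋ/ → /ŋʊ/, /m/ → /mu/, /ʃ/ → /ʃu/, /j/ → /ju/, /ʒ/ → /ʒu/, /f/ → /fu/.

ŋʊzʊmuʃusujuʒufu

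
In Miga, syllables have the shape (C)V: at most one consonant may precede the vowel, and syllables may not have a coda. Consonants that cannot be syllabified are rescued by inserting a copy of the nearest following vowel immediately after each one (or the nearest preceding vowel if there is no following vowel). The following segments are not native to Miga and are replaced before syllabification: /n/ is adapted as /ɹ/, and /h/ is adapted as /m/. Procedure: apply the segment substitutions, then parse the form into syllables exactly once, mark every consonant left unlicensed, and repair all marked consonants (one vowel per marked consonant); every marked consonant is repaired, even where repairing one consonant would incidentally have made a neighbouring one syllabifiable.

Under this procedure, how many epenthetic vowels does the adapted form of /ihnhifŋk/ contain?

After substitution the input is /imɹmifŋk/.
The unsyllabifiable consonants are /m/, /ɹ/, /f/, /ŋ/, /k/; each receives one epenthetic vowel.

5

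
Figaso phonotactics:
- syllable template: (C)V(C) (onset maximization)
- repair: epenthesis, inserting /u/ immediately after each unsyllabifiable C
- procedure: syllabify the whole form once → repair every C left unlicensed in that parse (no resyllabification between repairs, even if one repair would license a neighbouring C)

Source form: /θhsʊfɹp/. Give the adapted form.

Syllabifying with onset maximization leaves /θ/, /h/, /ɹ/, /p/ stranded (at most one coda consonant is licensed; onsets are limited to one consonant).
Inserting the epenthetic vowel yields /θ/ → /θu/, /h/ → /hu/, /ɹ/ → /ɹu/, /p/ → /pu/.

θuhusʊfɹupu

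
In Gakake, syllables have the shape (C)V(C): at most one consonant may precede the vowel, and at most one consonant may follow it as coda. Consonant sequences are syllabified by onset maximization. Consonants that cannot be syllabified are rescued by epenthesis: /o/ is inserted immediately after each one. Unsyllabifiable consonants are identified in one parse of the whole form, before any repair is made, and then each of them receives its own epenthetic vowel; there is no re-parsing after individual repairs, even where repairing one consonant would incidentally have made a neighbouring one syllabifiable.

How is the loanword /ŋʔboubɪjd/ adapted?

ŋoʔoboubɪjdo

Syllabifying with onset maximization leaves /ŋ/, /ʔ/, /d/ stranded (at most one coda consonant is licensed; onsets are limited to one consonant).
Each unlicensed consonant becomes the onset of a new syllable: /ŋ/ → /ŋo/, /ʔ/ → /ʔo/, /d/ → /do/.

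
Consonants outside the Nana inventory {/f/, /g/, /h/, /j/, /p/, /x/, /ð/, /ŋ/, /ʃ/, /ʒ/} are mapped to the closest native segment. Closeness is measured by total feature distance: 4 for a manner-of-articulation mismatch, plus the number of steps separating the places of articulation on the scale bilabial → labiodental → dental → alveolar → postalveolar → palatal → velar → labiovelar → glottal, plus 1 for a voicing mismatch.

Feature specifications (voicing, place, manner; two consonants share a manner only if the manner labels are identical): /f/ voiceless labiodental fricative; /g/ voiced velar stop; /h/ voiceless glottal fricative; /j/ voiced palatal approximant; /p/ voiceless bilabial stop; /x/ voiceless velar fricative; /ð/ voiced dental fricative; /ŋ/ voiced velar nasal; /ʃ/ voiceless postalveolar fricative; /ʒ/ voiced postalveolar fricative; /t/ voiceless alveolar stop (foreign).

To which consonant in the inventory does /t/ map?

/p/ is closest: same manner (stop), place distance 3 (alveolar→bilabial), same voicing; total 3. Next closest is /g/ at distance 4.

p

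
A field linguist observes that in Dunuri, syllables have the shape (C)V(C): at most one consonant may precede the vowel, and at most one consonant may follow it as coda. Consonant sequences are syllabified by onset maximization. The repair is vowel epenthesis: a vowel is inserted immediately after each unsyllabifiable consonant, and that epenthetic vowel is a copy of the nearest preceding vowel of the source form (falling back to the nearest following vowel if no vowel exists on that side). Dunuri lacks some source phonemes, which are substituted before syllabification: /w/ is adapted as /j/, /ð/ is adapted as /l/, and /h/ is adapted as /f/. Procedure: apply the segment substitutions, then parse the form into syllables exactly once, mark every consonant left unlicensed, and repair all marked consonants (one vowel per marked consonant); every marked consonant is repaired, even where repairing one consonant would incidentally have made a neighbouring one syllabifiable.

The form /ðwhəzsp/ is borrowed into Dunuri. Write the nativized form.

Substitution: /ð/ → /l/, /w/ → /j/, /h/ → /f/, giving /ljfəzsp/.
Syllabifying with onset maximization leaves /l/, /j/, /s/, /p/ stranded (at most one coda consonant is licensed; onsets are limited to one consonant).
Inserting the epenthetic vowel yields /l/ → /lə/, /j/ → /jə/, /s/ → /sə/, /p/ → /pə/.

ləjəfəzsəpə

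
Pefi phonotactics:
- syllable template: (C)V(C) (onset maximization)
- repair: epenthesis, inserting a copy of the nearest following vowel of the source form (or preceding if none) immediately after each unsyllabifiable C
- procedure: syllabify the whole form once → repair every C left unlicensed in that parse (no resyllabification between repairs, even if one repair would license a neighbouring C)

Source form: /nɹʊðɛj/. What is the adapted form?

Syllabifying with onset maximization leaves /n/ stranded (at most one coda consonant is licensed; onsets are limited to one consonant).
Inserting the epenthetic vowel yields /n/ → /nʊ/.

nʊɹʊðɛj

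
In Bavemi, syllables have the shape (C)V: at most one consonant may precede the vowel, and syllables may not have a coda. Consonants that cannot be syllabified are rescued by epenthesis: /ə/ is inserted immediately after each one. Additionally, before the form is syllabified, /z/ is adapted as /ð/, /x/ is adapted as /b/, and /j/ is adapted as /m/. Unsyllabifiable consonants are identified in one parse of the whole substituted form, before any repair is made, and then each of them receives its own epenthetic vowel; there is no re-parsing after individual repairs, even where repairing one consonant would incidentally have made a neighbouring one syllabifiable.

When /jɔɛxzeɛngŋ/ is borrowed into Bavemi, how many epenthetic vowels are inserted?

After substitution the input is /mɔɛbðeɛngŋ/.
The unsyllabifiable consonants are /b/, /n/, /g/, /ŋ/; each receives one epenthetic vowel.

4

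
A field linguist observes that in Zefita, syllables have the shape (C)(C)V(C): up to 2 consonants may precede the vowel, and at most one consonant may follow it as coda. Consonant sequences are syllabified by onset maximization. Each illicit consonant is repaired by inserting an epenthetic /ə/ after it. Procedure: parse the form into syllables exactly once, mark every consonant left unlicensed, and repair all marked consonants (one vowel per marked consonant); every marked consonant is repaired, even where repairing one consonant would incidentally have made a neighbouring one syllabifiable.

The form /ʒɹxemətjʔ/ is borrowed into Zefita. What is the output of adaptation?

Syllabifying with onset maximization leaves /ʒ/, /j/, /ʔ/ stranded (at most one coda consonant is licensed; onsets may contain at most 2 consonants).
Each unlicensed consonant becomes the onset of a new syllable: /ʒ/ → /ʒə/, /j/ → /jə/, /ʔ/ → /ʔə/.

ʒəɹxemətjəʔə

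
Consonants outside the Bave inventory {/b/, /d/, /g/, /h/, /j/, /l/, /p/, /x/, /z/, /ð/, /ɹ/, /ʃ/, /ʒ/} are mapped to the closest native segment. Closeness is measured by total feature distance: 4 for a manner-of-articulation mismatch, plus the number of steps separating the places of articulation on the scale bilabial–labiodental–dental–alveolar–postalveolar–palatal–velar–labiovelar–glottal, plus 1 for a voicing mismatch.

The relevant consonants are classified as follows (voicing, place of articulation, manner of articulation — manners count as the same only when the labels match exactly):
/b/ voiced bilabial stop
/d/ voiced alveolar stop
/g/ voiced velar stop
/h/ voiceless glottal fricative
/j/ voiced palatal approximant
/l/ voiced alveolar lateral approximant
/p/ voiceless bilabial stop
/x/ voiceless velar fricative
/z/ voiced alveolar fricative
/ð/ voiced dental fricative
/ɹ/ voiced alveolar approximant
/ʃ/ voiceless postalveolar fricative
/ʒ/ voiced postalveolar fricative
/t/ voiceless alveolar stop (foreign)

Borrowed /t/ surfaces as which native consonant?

d

/d/ is closest: same manner (stop), place distance 0 (alveolar→alveolar), voicing differs (+1); total 1. Next closest is /p/ at distance 3.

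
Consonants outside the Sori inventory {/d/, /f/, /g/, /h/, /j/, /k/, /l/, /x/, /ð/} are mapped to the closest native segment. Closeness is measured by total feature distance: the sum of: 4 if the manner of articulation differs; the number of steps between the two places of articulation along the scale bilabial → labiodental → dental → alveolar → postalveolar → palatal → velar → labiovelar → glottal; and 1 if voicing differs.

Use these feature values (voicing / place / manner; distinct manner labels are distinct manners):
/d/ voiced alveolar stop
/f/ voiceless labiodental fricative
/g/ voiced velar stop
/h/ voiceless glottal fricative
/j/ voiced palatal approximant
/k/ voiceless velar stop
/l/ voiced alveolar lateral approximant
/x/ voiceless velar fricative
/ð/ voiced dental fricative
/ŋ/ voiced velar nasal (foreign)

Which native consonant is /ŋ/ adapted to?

/g/ is closest: manner differs (nasal→stop, +4), place distance 0 (velar→velar), same voicing; total 4. Next closest is /j/ at distance 5.

g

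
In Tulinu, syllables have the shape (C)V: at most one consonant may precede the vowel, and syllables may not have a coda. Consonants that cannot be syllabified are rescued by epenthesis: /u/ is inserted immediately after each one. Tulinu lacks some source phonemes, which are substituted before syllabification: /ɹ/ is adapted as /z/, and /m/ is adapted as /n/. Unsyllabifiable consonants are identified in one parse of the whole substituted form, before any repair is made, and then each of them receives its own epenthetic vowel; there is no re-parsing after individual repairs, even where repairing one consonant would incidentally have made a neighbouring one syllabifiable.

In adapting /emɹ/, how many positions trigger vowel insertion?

2

After substitution the input is /enz/.
The unsyllabifiable consonants are /n/, /z/; each receives one epenthetic vowel.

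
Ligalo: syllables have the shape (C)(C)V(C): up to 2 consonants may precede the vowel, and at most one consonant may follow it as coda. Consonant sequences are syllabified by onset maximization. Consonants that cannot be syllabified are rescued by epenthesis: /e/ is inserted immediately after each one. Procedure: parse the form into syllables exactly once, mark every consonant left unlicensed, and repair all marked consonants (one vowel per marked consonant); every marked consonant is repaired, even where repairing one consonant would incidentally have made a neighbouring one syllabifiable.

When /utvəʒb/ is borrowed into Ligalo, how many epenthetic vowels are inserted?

1

The unsyllabifiable consonants are /b/; each receives one epenthetic vowel.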